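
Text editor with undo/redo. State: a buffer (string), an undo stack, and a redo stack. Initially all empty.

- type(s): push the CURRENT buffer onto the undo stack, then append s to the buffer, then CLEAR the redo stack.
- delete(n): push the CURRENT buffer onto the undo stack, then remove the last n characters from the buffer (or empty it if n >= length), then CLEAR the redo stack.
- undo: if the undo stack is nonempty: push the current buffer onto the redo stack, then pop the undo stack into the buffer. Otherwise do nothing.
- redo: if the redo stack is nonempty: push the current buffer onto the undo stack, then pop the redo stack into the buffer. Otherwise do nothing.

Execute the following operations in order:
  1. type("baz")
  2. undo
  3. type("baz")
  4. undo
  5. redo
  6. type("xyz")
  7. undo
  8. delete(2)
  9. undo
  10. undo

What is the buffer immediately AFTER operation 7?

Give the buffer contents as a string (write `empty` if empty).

After op 1 (type): buf='baz' undo_depth=1 redo_depth=0
After op 2 (undo): buf='(empty)' undo_depth=0 redo_depth=1
After op 3 (type): buf='baz' undo_depth=1 redo_depth=0
After op 4 (undo): buf='(empty)' undo_depth=0 redo_depth=1
After op 5 (redo): buf='baz' undo_depth=1 redo_depth=0
After op 6 (type): buf='bazxyz' undo_depth=2 redo_depth=0
After op 7 (undo): buf='baz' undo_depth=1 redo_depth=1

Answer: baz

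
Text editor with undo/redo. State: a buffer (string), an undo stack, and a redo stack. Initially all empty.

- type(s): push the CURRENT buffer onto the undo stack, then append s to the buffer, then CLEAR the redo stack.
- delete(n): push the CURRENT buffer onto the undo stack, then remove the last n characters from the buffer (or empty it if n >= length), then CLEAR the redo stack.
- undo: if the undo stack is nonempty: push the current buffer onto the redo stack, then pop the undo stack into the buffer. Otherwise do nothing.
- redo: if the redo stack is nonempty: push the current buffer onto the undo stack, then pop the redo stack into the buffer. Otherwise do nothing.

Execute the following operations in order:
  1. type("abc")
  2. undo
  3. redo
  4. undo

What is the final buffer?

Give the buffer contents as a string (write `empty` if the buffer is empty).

Answer: empty

Derivation:
After op 1 (type): buf='abc' undo_depth=1 redo_depth=0
After op 2 (undo): buf='(empty)' undo_depth=0 redo_depth=1
After op 3 (redo): buf='abc' undo_depth=1 redo_depth=0
After op 4 (undo): buf='(empty)' undo_depth=0 redo_depth=1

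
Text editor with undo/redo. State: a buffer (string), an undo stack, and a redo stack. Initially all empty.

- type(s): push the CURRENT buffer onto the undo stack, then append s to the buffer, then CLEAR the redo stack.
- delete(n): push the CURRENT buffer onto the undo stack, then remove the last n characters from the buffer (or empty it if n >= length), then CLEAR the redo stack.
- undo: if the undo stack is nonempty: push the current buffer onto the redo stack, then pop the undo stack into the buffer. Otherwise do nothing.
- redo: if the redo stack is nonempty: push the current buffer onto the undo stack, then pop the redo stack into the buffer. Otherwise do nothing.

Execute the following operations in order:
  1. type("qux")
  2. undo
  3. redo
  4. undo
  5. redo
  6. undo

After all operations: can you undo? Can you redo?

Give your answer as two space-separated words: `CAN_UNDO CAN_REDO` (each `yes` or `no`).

After op 1 (type): buf='qux' undo_depth=1 redo_depth=0
After op 2 (undo): buf='(empty)' undo_depth=0 redo_depth=1
After op 3 (redo): buf='qux' undo_depth=1 redo_depth=0
After op 4 (undo): buf='(empty)' undo_depth=0 redo_depth=1
After op 5 (redo): buf='qux' undo_depth=1 redo_depth=0
After op 6 (undo): buf='(empty)' undo_depth=0 redo_depth=1

Answer: no yes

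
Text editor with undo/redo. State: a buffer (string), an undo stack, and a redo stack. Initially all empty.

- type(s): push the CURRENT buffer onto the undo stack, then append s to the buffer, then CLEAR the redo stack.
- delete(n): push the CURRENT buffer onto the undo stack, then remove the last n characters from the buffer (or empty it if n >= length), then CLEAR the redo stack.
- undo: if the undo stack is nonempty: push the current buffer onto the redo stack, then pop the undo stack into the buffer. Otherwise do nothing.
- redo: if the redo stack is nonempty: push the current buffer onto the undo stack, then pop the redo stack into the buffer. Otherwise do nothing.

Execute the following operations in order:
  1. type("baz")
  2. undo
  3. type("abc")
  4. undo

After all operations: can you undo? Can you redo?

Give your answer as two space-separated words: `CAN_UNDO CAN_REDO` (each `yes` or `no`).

Answer: no yes

Derivation:
After op 1 (type): buf='baz' undo_depth=1 redo_depth=0
After op 2 (undo): buf='(empty)' undo_depth=0 redo_depth=1
After op 3 (type): buf='abc' undo_depth=1 redo_depth=0
After op 4 (undo): buf='(empty)' undo_depth=0 redo_depth=1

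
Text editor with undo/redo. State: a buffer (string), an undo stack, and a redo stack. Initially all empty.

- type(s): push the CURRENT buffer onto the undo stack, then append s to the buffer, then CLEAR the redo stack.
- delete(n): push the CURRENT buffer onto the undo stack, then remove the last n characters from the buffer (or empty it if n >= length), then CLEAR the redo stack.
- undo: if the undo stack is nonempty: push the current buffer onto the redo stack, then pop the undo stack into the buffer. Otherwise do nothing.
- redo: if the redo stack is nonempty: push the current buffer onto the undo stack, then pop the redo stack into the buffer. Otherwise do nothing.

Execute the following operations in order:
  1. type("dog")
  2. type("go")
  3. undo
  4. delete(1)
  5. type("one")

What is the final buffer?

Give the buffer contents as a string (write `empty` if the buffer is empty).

Answer: doone

Derivation:
After op 1 (type): buf='dog' undo_depth=1 redo_depth=0
After op 2 (type): buf='doggo' undo_depth=2 redo_depth=0
After op 3 (undo): buf='dog' undo_depth=1 redo_depth=1
After op 4 (delete): buf='do' undo_depth=2 redo_depth=0
After op 5 (type): buf='doone' undo_depth=3 redo_depth=0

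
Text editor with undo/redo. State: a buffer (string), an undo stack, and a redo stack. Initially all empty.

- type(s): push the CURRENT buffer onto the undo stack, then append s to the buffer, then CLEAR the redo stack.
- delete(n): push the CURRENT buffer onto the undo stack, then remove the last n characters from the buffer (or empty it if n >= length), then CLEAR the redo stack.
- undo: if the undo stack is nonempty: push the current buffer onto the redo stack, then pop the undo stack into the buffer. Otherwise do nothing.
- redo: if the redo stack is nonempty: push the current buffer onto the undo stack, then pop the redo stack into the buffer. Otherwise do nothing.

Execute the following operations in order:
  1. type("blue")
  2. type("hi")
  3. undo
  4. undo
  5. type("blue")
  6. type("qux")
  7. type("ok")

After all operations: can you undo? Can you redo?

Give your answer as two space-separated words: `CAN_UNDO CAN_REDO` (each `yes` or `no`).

After op 1 (type): buf='blue' undo_depth=1 redo_depth=0
After op 2 (type): buf='bluehi' undo_depth=2 redo_depth=0
After op 3 (undo): buf='blue' undo_depth=1 redo_depth=1
After op 4 (undo): buf='(empty)' undo_depth=0 redo_depth=2
After op 5 (type): buf='blue' undo_depth=1 redo_depth=0
After op 6 (type): buf='bluequx' undo_depth=2 redo_depth=0
After op 7 (type): buf='bluequxok' undo_depth=3 redo_depth=0

Answer: yes no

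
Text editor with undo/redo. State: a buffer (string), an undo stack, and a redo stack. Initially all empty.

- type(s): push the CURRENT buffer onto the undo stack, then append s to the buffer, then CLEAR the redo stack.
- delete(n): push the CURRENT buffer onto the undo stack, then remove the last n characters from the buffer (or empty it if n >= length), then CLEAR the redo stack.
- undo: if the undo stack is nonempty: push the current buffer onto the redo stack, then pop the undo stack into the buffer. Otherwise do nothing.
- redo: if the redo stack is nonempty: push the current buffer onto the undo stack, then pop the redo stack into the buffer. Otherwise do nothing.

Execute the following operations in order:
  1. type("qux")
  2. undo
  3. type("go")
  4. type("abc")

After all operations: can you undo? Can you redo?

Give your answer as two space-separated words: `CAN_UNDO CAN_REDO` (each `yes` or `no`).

After op 1 (type): buf='qux' undo_depth=1 redo_depth=0
After op 2 (undo): buf='(empty)' undo_depth=0 redo_depth=1
After op 3 (type): buf='go' undo_depth=1 redo_depth=0
After op 4 (type): buf='goabc' undo_depth=2 redo_depth=0

Answer: yes no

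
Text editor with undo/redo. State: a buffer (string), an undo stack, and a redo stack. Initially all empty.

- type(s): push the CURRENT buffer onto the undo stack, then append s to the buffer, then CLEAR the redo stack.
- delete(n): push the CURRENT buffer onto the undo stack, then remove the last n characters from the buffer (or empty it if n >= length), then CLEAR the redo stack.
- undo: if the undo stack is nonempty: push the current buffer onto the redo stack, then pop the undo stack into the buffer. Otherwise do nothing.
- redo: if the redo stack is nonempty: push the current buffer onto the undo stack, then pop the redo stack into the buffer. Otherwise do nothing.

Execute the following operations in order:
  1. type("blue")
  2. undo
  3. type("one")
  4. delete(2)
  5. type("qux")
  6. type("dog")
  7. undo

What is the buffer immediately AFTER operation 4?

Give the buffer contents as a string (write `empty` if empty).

Answer: o

Derivation:
After op 1 (type): buf='blue' undo_depth=1 redo_depth=0
After op 2 (undo): buf='(empty)' undo_depth=0 redo_depth=1
After op 3 (type): buf='one' undo_depth=1 redo_depth=0
After op 4 (delete): buf='o' undo_depth=2 redo_depth=0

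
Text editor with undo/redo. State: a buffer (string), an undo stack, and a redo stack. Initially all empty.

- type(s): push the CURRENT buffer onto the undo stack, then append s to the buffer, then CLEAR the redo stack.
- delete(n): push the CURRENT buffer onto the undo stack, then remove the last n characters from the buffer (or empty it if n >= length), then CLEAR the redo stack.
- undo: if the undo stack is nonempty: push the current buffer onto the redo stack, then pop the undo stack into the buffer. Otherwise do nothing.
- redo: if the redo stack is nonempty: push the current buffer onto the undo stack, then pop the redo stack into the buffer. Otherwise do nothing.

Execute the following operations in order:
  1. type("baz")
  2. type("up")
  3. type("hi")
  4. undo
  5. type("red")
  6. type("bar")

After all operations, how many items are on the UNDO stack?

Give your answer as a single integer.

After op 1 (type): buf='baz' undo_depth=1 redo_depth=0
After op 2 (type): buf='bazup' undo_depth=2 redo_depth=0
After op 3 (type): buf='bazuphi' undo_depth=3 redo_depth=0
After op 4 (undo): buf='bazup' undo_depth=2 redo_depth=1
After op 5 (type): buf='bazupred' undo_depth=3 redo_depth=0
After op 6 (type): buf='bazupredbar' undo_depth=4 redo_depth=0

Answer: 4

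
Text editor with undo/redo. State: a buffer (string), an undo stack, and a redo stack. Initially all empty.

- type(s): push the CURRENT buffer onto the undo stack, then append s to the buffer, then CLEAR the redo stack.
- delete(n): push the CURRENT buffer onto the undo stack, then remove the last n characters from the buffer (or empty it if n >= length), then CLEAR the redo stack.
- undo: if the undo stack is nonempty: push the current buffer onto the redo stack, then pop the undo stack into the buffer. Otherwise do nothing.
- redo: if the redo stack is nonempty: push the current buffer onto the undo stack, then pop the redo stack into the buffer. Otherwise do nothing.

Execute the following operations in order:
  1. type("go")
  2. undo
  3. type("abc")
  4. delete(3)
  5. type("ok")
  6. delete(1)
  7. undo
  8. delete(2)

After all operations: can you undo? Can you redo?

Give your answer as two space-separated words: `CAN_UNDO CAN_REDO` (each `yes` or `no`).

Answer: yes no

Derivation:
After op 1 (type): buf='go' undo_depth=1 redo_depth=0
After op 2 (undo): buf='(empty)' undo_depth=0 redo_depth=1
After op 3 (type): buf='abc' undo_depth=1 redo_depth=0
After op 4 (delete): buf='(empty)' undo_depth=2 redo_depth=0
After op 5 (type): buf='ok' undo_depth=3 redo_depth=0
After op 6 (delete): buf='o' undo_depth=4 redo_depth=0
After op 7 (undo): buf='ok' undo_depth=3 redo_depth=1
After op 8 (delete): buf='(empty)' undo_depth=4 redo_depth=0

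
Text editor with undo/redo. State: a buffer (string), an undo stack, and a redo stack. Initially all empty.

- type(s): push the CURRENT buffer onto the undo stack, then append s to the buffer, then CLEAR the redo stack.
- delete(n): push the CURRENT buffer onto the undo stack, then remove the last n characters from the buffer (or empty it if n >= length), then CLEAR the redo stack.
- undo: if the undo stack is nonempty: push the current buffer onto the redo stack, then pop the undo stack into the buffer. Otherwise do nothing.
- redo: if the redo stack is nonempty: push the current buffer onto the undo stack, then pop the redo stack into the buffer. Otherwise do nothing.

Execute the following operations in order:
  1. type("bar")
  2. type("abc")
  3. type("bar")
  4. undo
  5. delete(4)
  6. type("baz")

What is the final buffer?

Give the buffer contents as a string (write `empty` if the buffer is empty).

After op 1 (type): buf='bar' undo_depth=1 redo_depth=0
After op 2 (type): buf='barabc' undo_depth=2 redo_depth=0
After op 3 (type): buf='barabcbar' undo_depth=3 redo_depth=0
After op 4 (undo): buf='barabc' undo_depth=2 redo_depth=1
After op 5 (delete): buf='ba' undo_depth=3 redo_depth=0
After op 6 (type): buf='babaz' undo_depth=4 redo_depth=0

Answer: babaz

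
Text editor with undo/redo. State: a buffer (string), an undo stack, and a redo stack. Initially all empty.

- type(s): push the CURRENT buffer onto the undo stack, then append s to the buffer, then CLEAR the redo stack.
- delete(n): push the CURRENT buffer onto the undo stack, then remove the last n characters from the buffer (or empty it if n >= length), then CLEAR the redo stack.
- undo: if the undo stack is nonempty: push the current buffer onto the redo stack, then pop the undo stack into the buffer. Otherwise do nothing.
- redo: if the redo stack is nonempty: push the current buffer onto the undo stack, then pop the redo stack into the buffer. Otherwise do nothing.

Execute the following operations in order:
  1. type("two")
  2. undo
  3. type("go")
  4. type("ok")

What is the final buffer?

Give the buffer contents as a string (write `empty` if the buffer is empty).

After op 1 (type): buf='two' undo_depth=1 redo_depth=0
After op 2 (undo): buf='(empty)' undo_depth=0 redo_depth=1
After op 3 (type): buf='go' undo_depth=1 redo_depth=0
After op 4 (type): buf='gook' undo_depth=2 redo_depth=0

Answer: gook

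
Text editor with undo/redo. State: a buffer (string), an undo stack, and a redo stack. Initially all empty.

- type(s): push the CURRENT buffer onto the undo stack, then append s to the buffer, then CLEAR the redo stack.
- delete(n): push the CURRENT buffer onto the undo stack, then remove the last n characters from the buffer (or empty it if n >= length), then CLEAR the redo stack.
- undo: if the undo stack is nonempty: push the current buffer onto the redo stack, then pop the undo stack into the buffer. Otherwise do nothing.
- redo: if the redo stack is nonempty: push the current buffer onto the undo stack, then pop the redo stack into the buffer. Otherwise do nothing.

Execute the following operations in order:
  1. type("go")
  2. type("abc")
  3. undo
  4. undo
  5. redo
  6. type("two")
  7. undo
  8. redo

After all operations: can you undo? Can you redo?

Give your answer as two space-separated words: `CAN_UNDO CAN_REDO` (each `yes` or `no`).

Answer: yes no

Derivation:
After op 1 (type): buf='go' undo_depth=1 redo_depth=0
After op 2 (type): buf='goabc' undo_depth=2 redo_depth=0
After op 3 (undo): buf='go' undo_depth=1 redo_depth=1
After op 4 (undo): buf='(empty)' undo_depth=0 redo_depth=2
After op 5 (redo): buf='go' undo_depth=1 redo_depth=1
After op 6 (type): buf='gotwo' undo_depth=2 redo_depth=0
After op 7 (undo): buf='go' undo_depth=1 redo_depth=1
After op 8 (redo): buf='gotwo' undo_depth=2 redo_depth=0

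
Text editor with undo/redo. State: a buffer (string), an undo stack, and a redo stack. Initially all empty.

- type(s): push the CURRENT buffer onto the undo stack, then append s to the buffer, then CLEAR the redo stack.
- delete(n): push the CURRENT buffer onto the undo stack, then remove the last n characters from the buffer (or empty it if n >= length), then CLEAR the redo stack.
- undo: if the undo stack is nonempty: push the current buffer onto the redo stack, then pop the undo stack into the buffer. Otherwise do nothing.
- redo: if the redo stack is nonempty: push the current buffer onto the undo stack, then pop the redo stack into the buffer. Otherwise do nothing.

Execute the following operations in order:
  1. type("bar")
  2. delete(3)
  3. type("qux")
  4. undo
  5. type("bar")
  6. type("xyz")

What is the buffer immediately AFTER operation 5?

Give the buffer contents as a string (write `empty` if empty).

After op 1 (type): buf='bar' undo_depth=1 redo_depth=0
After op 2 (delete): buf='(empty)' undo_depth=2 redo_depth=0
After op 3 (type): buf='qux' undo_depth=3 redo_depth=0
After op 4 (undo): buf='(empty)' undo_depth=2 redo_depth=1
After op 5 (type): buf='bar' undo_depth=3 redo_depth=0

Answer: bar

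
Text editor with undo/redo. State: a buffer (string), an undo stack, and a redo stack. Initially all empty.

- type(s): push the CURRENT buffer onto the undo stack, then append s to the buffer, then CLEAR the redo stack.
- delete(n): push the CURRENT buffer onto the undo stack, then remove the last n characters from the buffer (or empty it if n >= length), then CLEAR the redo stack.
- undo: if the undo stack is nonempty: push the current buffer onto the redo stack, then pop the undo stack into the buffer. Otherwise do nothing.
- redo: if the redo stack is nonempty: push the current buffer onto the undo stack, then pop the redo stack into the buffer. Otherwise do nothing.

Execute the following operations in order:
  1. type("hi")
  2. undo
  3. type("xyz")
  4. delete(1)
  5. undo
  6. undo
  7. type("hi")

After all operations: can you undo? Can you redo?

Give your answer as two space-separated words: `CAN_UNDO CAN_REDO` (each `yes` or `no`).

After op 1 (type): buf='hi' undo_depth=1 redo_depth=0
After op 2 (undo): buf='(empty)' undo_depth=0 redo_depth=1
After op 3 (type): buf='xyz' undo_depth=1 redo_depth=0
After op 4 (delete): buf='xy' undo_depth=2 redo_depth=0
After op 5 (undo): buf='xyz' undo_depth=1 redo_depth=1
After op 6 (undo): buf='(empty)' undo_depth=0 redo_depth=2
After op 7 (type): buf='hi' undo_depth=1 redo_depth=0

Answer: yes no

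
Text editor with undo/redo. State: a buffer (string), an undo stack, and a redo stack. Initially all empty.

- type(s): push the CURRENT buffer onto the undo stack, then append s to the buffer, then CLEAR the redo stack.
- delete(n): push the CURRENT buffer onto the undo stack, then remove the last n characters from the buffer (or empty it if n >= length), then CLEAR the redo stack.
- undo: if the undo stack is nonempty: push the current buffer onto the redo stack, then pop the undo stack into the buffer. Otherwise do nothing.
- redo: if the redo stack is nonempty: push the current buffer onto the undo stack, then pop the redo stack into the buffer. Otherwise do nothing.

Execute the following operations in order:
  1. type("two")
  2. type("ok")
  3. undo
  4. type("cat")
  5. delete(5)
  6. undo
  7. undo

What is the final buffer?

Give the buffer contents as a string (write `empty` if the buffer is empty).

Answer: two

Derivation:
After op 1 (type): buf='two' undo_depth=1 redo_depth=0
After op 2 (type): buf='twook' undo_depth=2 redo_depth=0
After op 3 (undo): buf='two' undo_depth=1 redo_depth=1
After op 4 (type): buf='twocat' undo_depth=2 redo_depth=0
After op 5 (delete): buf='t' undo_depth=3 redo_depth=0
After op 6 (undo): buf='twocat' undo_depth=2 redo_depth=1
After op 7 (undo): buf='two' undo_depth=1 redo_depth=2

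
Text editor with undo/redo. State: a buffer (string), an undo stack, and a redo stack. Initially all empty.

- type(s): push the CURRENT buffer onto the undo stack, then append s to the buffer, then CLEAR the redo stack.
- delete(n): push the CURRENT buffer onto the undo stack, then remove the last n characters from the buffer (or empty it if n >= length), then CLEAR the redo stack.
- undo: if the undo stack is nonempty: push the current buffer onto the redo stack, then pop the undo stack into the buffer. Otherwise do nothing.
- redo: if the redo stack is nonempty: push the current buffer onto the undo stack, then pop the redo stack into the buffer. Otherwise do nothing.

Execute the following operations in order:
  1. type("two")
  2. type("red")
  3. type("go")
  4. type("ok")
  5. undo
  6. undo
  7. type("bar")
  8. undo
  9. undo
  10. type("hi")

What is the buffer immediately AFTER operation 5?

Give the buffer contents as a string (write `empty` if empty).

After op 1 (type): buf='two' undo_depth=1 redo_depth=0
After op 2 (type): buf='twored' undo_depth=2 redo_depth=0
After op 3 (type): buf='tworedgo' undo_depth=3 redo_depth=0
After op 4 (type): buf='tworedgook' undo_depth=4 redo_depth=0
After op 5 (undo): buf='tworedgo' undo_depth=3 redo_depth=1

Answer: tworedgo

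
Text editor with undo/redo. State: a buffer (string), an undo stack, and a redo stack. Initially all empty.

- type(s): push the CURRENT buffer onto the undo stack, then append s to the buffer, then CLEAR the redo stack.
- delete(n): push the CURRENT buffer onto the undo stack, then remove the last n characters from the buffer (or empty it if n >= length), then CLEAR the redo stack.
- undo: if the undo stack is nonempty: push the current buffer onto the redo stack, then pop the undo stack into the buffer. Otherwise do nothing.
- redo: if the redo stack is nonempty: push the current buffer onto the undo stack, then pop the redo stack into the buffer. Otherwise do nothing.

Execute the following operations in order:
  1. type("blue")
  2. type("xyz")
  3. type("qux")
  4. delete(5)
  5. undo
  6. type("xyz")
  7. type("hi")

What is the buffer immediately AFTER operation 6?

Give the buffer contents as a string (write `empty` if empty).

Answer: bluexyzquxxyz

Derivation:
After op 1 (type): buf='blue' undo_depth=1 redo_depth=0
After op 2 (type): buf='bluexyz' undo_depth=2 redo_depth=0
After op 3 (type): buf='bluexyzqux' undo_depth=3 redo_depth=0
After op 4 (delete): buf='bluex' undo_depth=4 redo_depth=0
After op 5 (undo): buf='bluexyzqux' undo_depth=3 redo_depth=1
After op 6 (type): buf='bluexyzquxxyz' undo_depth=4 redo_depth=0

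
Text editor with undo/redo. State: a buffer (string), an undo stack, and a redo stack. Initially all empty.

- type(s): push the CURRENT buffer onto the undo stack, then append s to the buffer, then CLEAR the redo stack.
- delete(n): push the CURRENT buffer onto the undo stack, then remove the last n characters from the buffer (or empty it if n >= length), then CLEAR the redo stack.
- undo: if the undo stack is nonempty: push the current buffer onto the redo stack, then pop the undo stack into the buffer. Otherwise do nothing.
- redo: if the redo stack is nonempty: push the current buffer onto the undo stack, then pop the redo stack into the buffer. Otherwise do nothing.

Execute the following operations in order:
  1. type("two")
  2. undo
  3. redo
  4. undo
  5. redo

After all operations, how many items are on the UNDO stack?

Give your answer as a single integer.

After op 1 (type): buf='two' undo_depth=1 redo_depth=0
After op 2 (undo): buf='(empty)' undo_depth=0 redo_depth=1
After op 3 (redo): buf='two' undo_depth=1 redo_depth=0
After op 4 (undo): buf='(empty)' undo_depth=0 redo_depth=1
After op 5 (redo): buf='two' undo_depth=1 redo_depth=0

Answer: 1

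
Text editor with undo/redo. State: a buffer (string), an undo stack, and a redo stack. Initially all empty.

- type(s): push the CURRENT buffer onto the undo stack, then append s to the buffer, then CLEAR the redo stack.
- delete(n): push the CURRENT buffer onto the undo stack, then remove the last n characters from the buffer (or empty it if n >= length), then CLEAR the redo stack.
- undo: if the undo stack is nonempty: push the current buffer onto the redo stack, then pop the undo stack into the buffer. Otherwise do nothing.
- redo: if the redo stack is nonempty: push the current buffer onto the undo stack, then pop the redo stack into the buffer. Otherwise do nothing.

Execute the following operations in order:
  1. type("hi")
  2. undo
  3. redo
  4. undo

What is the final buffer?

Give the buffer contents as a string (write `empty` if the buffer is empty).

Answer: empty

Derivation:
After op 1 (type): buf='hi' undo_depth=1 redo_depth=0
After op 2 (undo): buf='(empty)' undo_depth=0 redo_depth=1
After op 3 (redo): buf='hi' undo_depth=1 redo_depth=0
After op 4 (undo): buf='(empty)' undo_depth=0 redo_depth=1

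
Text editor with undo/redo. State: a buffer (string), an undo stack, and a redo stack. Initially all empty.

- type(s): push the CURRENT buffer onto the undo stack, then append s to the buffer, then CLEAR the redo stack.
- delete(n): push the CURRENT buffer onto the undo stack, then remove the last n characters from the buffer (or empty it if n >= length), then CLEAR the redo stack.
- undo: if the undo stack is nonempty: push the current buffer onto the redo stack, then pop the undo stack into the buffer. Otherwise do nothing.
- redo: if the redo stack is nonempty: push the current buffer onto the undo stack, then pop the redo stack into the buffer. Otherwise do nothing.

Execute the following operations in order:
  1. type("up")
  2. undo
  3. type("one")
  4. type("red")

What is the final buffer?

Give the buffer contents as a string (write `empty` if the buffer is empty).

After op 1 (type): buf='up' undo_depth=1 redo_depth=0
After op 2 (undo): buf='(empty)' undo_depth=0 redo_depth=1
After op 3 (type): buf='one' undo_depth=1 redo_depth=0
After op 4 (type): buf='onered' undo_depth=2 redo_depth=0

Answer: onered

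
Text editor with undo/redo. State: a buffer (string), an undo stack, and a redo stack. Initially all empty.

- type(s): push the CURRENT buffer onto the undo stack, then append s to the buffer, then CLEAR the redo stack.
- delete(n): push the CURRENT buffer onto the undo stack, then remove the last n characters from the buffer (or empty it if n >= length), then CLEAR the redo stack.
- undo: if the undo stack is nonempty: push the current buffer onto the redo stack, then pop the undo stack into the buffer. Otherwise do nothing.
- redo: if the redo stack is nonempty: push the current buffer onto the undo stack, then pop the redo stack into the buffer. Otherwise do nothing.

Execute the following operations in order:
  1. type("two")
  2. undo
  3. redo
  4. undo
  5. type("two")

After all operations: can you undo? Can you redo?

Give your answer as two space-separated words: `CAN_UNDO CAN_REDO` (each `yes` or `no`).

Answer: yes no

Derivation:
After op 1 (type): buf='two' undo_depth=1 redo_depth=0
After op 2 (undo): buf='(empty)' undo_depth=0 redo_depth=1
After op 3 (redo): buf='two' undo_depth=1 redo_depth=0
After op 4 (undo): buf='(empty)' undo_depth=0 redo_depth=1
After op 5 (type): buf='two' undo_depth=1 redo_depth=0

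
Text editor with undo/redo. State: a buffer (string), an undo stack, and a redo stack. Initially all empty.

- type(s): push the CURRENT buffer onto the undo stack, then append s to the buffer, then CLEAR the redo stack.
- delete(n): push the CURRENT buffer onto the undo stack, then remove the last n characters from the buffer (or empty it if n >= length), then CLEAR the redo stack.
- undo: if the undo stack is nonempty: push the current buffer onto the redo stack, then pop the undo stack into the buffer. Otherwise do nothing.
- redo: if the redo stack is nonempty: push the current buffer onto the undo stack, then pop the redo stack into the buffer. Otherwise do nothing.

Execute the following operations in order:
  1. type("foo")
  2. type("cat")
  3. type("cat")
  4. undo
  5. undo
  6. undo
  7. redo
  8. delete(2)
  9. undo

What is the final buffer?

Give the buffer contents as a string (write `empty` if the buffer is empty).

Answer: foo

Derivation:
After op 1 (type): buf='foo' undo_depth=1 redo_depth=0
After op 2 (type): buf='foocat' undo_depth=2 redo_depth=0
After op 3 (type): buf='foocatcat' undo_depth=3 redo_depth=0
After op 4 (undo): buf='foocat' undo_depth=2 redo_depth=1
After op 5 (undo): buf='foo' undo_depth=1 redo_depth=2
After op 6 (undo): buf='(empty)' undo_depth=0 redo_depth=3
After op 7 (redo): buf='foo' undo_depth=1 redo_depth=2
After op 8 (delete): buf='f' undo_depth=2 redo_depth=0
After op 9 (undo): buf='foo' undo_depth=1 redo_depth=1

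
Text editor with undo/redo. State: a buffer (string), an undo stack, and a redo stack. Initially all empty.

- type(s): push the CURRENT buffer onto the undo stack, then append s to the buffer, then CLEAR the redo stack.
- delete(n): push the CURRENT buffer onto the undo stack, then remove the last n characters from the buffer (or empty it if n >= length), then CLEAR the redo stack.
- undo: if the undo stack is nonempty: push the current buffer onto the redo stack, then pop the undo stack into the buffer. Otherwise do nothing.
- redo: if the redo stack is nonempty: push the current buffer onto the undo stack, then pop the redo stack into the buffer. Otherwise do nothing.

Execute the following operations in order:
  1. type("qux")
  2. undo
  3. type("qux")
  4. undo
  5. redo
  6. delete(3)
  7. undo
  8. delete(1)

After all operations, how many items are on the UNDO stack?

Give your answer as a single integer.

After op 1 (type): buf='qux' undo_depth=1 redo_depth=0
After op 2 (undo): buf='(empty)' undo_depth=0 redo_depth=1
After op 3 (type): buf='qux' undo_depth=1 redo_depth=0
After op 4 (undo): buf='(empty)' undo_depth=0 redo_depth=1
After op 5 (redo): buf='qux' undo_depth=1 redo_depth=0
After op 6 (delete): buf='(empty)' undo_depth=2 redo_depth=0
After op 7 (undo): buf='qux' undo_depth=1 redo_depth=1
After op 8 (delete): buf='qu' undo_depth=2 redo_depth=0

Answer: 2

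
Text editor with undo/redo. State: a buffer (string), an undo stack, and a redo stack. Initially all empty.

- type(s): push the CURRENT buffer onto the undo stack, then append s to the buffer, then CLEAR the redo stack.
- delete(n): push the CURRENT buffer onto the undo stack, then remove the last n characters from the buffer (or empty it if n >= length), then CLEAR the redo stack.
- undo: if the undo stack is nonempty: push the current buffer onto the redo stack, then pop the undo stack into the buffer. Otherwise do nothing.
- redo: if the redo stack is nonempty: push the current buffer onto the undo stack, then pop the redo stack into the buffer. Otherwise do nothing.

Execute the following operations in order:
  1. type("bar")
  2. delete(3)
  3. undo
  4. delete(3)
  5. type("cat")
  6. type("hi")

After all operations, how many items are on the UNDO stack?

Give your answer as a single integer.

Answer: 4

Derivation:
After op 1 (type): buf='bar' undo_depth=1 redo_depth=0
After op 2 (delete): buf='(empty)' undo_depth=2 redo_depth=0
After op 3 (undo): buf='bar' undo_depth=1 redo_depth=1
After op 4 (delete): buf='(empty)' undo_depth=2 redo_depth=0
After op 5 (type): buf='cat' undo_depth=3 redo_depth=0
After op 6 (type): buf='cathi' undo_depth=4 redo_depth=0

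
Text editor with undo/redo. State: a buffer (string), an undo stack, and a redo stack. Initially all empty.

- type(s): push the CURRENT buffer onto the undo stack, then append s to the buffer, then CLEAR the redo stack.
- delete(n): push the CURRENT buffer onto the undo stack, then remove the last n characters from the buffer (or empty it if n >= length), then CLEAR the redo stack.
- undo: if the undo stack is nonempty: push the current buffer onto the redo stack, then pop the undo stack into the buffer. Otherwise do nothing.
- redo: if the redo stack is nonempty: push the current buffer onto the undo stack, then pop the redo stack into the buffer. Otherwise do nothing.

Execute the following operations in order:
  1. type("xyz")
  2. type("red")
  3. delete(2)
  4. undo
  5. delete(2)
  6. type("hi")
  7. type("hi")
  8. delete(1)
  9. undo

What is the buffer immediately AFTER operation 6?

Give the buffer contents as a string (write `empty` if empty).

Answer: xyzrhi

Derivation:
After op 1 (type): buf='xyz' undo_depth=1 redo_depth=0
After op 2 (type): buf='xyzred' undo_depth=2 redo_depth=0
After op 3 (delete): buf='xyzr' undo_depth=3 redo_depth=0
After op 4 (undo): buf='xyzred' undo_depth=2 redo_depth=1
After op 5 (delete): buf='xyzr' undo_depth=3 redo_depth=0
After op 6 (type): buf='xyzrhi' undo_depth=4 redo_depth=0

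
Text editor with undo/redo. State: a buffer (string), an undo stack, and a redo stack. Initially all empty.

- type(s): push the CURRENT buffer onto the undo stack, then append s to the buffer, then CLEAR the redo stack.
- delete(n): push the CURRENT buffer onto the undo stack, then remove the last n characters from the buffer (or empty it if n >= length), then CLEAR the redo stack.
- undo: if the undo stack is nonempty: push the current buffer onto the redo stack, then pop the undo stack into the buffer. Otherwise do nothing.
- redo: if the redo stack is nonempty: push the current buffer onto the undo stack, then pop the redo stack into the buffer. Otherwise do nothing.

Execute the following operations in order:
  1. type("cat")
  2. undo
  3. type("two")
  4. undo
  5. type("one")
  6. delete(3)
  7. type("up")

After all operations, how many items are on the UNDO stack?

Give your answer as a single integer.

Answer: 3

Derivation:
After op 1 (type): buf='cat' undo_depth=1 redo_depth=0
After op 2 (undo): buf='(empty)' undo_depth=0 redo_depth=1
After op 3 (type): buf='two' undo_depth=1 redo_depth=0
After op 4 (undo): buf='(empty)' undo_depth=0 redo_depth=1
After op 5 (type): buf='one' undo_depth=1 redo_depth=0
After op 6 (delete): buf='(empty)' undo_depth=2 redo_depth=0
After op 7 (type): buf='up' undo_depth=3 redo_depth=0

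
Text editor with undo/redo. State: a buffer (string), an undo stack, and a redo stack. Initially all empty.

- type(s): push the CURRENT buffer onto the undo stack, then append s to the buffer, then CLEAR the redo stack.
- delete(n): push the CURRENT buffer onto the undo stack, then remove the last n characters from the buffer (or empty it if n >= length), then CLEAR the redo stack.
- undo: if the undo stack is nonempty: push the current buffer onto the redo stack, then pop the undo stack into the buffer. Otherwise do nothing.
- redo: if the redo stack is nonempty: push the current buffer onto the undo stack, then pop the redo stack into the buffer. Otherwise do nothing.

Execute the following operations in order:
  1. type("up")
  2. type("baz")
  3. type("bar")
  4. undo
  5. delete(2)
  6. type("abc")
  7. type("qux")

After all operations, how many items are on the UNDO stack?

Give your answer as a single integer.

After op 1 (type): buf='up' undo_depth=1 redo_depth=0
After op 2 (type): buf='upbaz' undo_depth=2 redo_depth=0
After op 3 (type): buf='upbazbar' undo_depth=3 redo_depth=0
After op 4 (undo): buf='upbaz' undo_depth=2 redo_depth=1
After op 5 (delete): buf='upb' undo_depth=3 redo_depth=0
After op 6 (type): buf='upbabc' undo_depth=4 redo_depth=0
After op 7 (type): buf='upbabcqux' undo_depth=5 redo_depth=0

Answer: 5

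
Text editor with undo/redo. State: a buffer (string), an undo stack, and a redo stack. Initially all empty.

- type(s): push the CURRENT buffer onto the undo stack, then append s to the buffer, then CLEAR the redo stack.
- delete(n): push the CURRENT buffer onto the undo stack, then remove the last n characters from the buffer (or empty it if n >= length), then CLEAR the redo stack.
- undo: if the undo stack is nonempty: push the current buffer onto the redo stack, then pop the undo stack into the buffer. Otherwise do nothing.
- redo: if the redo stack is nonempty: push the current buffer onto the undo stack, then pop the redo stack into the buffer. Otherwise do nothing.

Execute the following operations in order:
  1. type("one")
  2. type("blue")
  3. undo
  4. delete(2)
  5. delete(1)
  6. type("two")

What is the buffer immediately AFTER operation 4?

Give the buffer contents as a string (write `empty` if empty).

After op 1 (type): buf='one' undo_depth=1 redo_depth=0
After op 2 (type): buf='oneblue' undo_depth=2 redo_depth=0
After op 3 (undo): buf='one' undo_depth=1 redo_depth=1
After op 4 (delete): buf='o' undo_depth=2 redo_depth=0

Answer: o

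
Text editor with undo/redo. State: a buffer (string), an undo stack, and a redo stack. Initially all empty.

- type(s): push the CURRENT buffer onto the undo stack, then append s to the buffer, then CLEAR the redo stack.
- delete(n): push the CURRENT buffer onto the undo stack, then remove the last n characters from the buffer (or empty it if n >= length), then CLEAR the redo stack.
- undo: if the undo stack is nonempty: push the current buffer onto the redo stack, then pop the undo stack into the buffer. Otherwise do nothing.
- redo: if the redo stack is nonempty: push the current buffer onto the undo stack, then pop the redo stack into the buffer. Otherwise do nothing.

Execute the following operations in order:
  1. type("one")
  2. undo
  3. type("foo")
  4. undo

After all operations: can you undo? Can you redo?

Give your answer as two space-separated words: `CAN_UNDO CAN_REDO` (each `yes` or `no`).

After op 1 (type): buf='one' undo_depth=1 redo_depth=0
After op 2 (undo): buf='(empty)' undo_depth=0 redo_depth=1
After op 3 (type): buf='foo' undo_depth=1 redo_depth=0
After op 4 (undo): buf='(empty)' undo_depth=0 redo_depth=1

Answer: no yes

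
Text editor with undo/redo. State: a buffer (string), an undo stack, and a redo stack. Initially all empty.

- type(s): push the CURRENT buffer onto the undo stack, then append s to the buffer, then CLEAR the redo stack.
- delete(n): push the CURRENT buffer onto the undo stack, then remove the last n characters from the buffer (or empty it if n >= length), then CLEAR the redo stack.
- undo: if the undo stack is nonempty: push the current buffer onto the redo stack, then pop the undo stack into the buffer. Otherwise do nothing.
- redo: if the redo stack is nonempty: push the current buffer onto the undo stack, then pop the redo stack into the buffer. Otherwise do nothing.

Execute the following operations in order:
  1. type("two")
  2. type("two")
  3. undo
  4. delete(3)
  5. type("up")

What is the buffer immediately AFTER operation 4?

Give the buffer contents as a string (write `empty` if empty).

Answer: empty

Derivation:
After op 1 (type): buf='two' undo_depth=1 redo_depth=0
After op 2 (type): buf='twotwo' undo_depth=2 redo_depth=0
After op 3 (undo): buf='two' undo_depth=1 redo_depth=1
After op 4 (delete): buf='(empty)' undo_depth=2 redo_depth=0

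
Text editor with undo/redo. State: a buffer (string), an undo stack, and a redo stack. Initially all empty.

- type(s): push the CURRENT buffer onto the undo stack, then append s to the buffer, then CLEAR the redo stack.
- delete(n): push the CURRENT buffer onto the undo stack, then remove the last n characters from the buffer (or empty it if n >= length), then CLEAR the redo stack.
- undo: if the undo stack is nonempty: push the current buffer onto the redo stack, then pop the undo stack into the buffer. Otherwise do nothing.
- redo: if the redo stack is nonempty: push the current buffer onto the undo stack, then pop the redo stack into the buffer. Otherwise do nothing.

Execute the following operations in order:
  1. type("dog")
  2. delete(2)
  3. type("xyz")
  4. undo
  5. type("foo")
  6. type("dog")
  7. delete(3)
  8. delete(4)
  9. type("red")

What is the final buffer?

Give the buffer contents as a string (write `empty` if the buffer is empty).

Answer: red

Derivation:
After op 1 (type): buf='dog' undo_depth=1 redo_depth=0
After op 2 (delete): buf='d' undo_depth=2 redo_depth=0
After op 3 (type): buf='dxyz' undo_depth=3 redo_depth=0
After op 4 (undo): buf='d' undo_depth=2 redo_depth=1
After op 5 (type): buf='dfoo' undo_depth=3 redo_depth=0
After op 6 (type): buf='dfoodog' undo_depth=4 redo_depth=0
After op 7 (delete): buf='dfoo' undo_depth=5 redo_depth=0
After op 8 (delete): buf='(empty)' undo_depth=6 redo_depth=0
After op 9 (type): buf='red' undo_depth=7 redo_depth=0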